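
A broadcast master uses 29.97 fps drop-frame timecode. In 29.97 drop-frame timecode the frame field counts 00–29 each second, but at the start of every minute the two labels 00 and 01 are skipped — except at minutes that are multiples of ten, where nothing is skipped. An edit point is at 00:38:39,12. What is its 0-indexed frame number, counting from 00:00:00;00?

69512

Complete 10-minute blocks: 3, each 17982 frames → 53946.
Remaining 8 whole minutes in the current block: 1800 + 7 × 1798 = 14386 frames.
Within the current minute: 39 × 30 + 12 − 2 = 1180 (labels ;00/;01 skipped at this minute). Total = 53946 + 14386 + 1180 = 69512.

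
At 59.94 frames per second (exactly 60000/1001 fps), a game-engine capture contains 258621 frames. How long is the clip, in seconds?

Running time = 258621 / (60000/1001) = 4314.66035 s.

4314.66035 seconds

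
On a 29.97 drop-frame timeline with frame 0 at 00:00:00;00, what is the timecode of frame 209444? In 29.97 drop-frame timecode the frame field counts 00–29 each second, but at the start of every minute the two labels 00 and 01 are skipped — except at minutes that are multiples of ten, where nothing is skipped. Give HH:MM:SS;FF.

Ten DF minutes hold 17982 frames, so frame 209444 lies in block 11 (frames 197802–215783) with 11642 frames into that block.
The block's first minute is 1800 frames and the rest 1798 each; 11642 frames reaches minute 6, so 11 × 18 + 6 × 2 = 210 labels have been skipped so far.
Adding those back, label number 209444 + 210 = 209654 at 30 labels/s is 6988 s + 14 f = 1 h 56 min 28 s frame 14, i.e. 01:56:28;14.

01:56:28;14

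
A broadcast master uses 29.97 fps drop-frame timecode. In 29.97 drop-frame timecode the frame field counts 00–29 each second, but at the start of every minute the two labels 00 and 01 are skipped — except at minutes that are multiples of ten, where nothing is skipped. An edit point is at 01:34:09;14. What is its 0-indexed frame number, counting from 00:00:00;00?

169314

Complete 10-minute blocks: 9, each 17982 frames → 161838.
Remaining 4 whole minutes in the current block: 1800 + 3 × 1798 = 7194 frames.
Within the current minute: 9 × 30 + 14 − 2 = 282 (labels ;00/;01 skipped at this minute). Total = 161838 + 7194 + 282 = 169314.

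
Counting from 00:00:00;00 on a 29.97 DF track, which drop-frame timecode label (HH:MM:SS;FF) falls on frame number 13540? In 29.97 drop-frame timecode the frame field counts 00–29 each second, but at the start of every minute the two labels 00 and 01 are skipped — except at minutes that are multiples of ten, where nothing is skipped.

00:07:31;24

Ten DF minutes hold 17982 frames, so frame 13540 lies in block 0 (frames 0–17981) with 13540 frames into that block.
The block's first minute is 1800 frames and the rest 1798 each; 13540 frames reaches minute 7, so 0 × 18 + 7 × 2 = 14 labels have been skipped so far.
Adding those back, label number 13540 + 14 = 13554 at 30 labels/s is 451 s + 24 f = 0 h 7 min 31 s frame 24, i.e. 00:07:31;24.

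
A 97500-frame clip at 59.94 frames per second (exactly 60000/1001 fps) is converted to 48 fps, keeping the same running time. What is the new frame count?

78078 frames

Target frames = source frames × (target rate / source rate) = 97500 × (48)/(60000/1001) = 97500 × 1001/1250 = 78078.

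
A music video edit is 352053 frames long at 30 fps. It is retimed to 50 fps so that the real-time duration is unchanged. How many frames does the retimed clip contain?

586755 frames

Frames at target rate = 352053 × (50) / (30) = 586755.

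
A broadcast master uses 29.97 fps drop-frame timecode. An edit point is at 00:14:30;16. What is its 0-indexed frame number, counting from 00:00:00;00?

As if non-drop at 30 labels/s: (0 × 3600 + 14 × 60 + 30) × 30 + 16 = 26116.
Minute boundaries passed: 14; those not divisible by 10: 14 − 1 = 13; dropped labels = 2 × 13 = 26.
Actual frame index = 26116 − 26 = 26090.

26090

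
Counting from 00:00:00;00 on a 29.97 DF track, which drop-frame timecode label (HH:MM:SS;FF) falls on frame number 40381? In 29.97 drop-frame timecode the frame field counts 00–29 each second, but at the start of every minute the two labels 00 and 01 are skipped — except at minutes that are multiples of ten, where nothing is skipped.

00:22:27;11

Each 10-minute DF block holds 10 × 60 × 30 − 9 × 2 = 17982 frames. 40381 ÷ 17982 → 2 full blocks, remainder 4417.
Within the partial block the first minute is 1800 frames and each further minute 1798, so 2 further minute boundaries passed. Total skipped labels = 18 × 2 + 2 × 2 = 40.
Non-drop label index = 40381 + 40 = 40421; at 30 labels/s that is 00:22:27:11, i.e. DF 00:22:27;11.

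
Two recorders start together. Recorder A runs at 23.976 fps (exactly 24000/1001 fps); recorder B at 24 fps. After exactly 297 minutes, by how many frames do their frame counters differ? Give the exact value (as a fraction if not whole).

297 min = 17820 s.
A emits 24000/1001 × 17820 = 38880000/91 frames; B emits 24 × 17820 = 427680.
Difference = 38880/91 frames (≈ 427.2527); B is ahead of A.

38880/91 frames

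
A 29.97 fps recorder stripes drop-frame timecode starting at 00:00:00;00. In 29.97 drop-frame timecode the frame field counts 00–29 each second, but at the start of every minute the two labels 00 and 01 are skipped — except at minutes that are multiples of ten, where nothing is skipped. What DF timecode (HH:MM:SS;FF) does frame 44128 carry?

00:24:32;12

Each 10-minute DF block holds 10 × 60 × 30 − 9 × 2 = 17982 frames. 44128 ÷ 17982 → 2 full blocks, remainder 8164.
Within the partial block the first minute is 1800 frames and each further minute 1798, so 4 further minute boundaries passed. Total skipped labels = 18 × 2 + 2 × 4 = 44.
Non-drop label index = 44128 + 44 = 44172; at 30 labels/s that is 00:24:32:12, i.e. DF 00:24:32;12.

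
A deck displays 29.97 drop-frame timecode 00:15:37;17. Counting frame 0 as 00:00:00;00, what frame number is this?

Complete 10-minute blocks: 1, each 17982 frames → 17982.
Remaining 5 whole minutes in the current block: 1800 + 4 × 1798 = 8992 frames.
Within the current minute: 37 × 30 + 17 − 2 = 1125 (labels ;00/;01 skipped at this minute). Total = 17982 + 8992 + 1125 = 28099.

28099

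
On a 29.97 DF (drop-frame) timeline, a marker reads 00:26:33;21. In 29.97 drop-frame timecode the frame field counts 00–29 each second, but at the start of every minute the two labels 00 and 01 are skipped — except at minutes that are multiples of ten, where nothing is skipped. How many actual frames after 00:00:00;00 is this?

47763

As if non-drop at 30 labels/s: (0 × 3600 + 26 × 60 + 33) × 30 + 21 = 47811.
Minute boundaries passed: 26; those not divisible by 10: 26 − 2 = 24; dropped labels = 2 × 24 = 48.
Actual frame index = 47811 − 48 = 47763.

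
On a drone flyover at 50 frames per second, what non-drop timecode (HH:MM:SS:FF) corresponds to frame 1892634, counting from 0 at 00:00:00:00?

1892634 ÷ 50 = 37852 full seconds, remainder 34 frames.
37852 s = 10 h 30 min 52 s.
Timecode: 10:30:52:34.

10:30:52:34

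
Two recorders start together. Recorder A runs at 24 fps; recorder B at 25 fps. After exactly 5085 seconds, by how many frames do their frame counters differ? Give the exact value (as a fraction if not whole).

A emits 24 × 5085 = 122040 frames; B emits 25 × 5085 = 127125.
Difference = 5085 frames; B is ahead of A.

5085 frames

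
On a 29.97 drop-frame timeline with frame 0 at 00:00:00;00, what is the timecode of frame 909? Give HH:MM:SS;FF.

00:00:30;09

Each 10-minute DF block holds 10 × 60 × 30 − 9 × 2 = 17982 frames. 909 ÷ 17982 → 0 full blocks, remainder 909.
Within the partial block the first minute is 1800 frames and each further minute 1798, so 0 further minute boundaries passed. Total skipped labels = 18 × 0 + 2 × 0 = 0.
Non-drop label index = 909 + 0 = 909; at 30 labels/s that is 00:00:30:09, i.e. DF 00:00:30;09.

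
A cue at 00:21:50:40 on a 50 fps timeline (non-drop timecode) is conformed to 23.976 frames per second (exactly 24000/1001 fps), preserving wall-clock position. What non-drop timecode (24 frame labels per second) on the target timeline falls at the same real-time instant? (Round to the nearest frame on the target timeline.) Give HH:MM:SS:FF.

Source frame index: (0×3600 + 21×60 + 50) × 50 + 40 = 65540.
Real time: 65540 / (50) = 6554/5 s.
Target frame: (6554/5) × (24000/1001) = 31459200/1001 ≈ 31427.772 → 31428.
At 24 labels/s: frame 31428 → 00:21:49:12.

00:21:49:12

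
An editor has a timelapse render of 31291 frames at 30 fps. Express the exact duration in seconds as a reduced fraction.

31291/30 seconds

Running time = 31291 ÷ (30) = 31291 × 1/30 = 31291/30 s.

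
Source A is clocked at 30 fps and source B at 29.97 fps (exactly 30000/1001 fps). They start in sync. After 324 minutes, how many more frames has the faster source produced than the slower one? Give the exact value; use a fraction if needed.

583200/1001 frames

324 min = 19440 s.
A emits 30 × 19440 = 583200 frames; B emits 30000/1001 × 19440 = 583200000/1001.
Difference = 583200/1001 frames (≈ 582.6174); B is behind A.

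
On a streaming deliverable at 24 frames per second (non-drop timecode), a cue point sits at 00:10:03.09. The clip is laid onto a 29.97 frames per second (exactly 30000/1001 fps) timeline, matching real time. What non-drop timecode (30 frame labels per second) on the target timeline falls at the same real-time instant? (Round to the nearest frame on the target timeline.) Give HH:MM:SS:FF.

Source frame index: (0×3600 + 10×60 + 3) × 24 + 9 = 14481.
Real time: 14481 / (24) = 4827/8 s.
Target frame: (4827/8) × (30000/1001) = 18101250/1001 ≈ 18083.167 → 18083.
At 30 labels/s: frame 18083 → 00:10:02:23.

00:10:02:23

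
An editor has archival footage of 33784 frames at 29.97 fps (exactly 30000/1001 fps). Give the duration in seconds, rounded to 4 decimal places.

1127.2595 seconds

Running time = 33784 × 1001/30000 = 4227223/3750 s ≈ 1127.2595 s.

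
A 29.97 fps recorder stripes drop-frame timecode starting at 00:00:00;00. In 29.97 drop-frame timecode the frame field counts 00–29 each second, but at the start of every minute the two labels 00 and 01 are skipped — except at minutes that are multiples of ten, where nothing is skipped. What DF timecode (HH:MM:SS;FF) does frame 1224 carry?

00:00:40;24

Ten DF minutes hold 17982 frames, so frame 1224 lies in block 0 (frames 0–17981) with 1224 frames into that block.
The block's first minute is 1800 frames and the rest 1798 each; 1224 frames reaches minute 0, so 0 × 18 + 0 × 2 = 0 labels have been skipped so far.
Adding those back, label number 1224 + 0 = 1224 at 30 labels/s is 40 s + 24 f = 0 h 0 min 40 s frame 24, i.e. 00:00:40;24.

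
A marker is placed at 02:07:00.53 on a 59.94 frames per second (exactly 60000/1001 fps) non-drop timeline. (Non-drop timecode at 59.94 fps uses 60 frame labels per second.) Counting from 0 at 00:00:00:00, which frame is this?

frame 457253

Total seconds to the label: (2 × 3600 + 7 × 60 + 0) = 7620.
Frame index = 7620 × 60 + 53 = 457253.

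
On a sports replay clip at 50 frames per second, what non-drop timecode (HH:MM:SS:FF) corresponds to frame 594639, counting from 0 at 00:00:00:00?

594639 ÷ 50 = 11892 full seconds, remainder 39 frames.
11892 s = 3 h 18 min 12 s.
Timecode: 03:18:12:39.

03:18:12:39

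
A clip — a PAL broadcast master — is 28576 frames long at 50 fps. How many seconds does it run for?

571.52 seconds

Running time = 28576 / (50) = 571.52 s.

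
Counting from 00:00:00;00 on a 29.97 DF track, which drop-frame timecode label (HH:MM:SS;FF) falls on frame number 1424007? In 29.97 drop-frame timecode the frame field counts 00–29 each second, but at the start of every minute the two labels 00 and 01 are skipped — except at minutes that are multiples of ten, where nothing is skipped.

13:11:54;11

Each 10-minute DF block holds 10 × 60 × 30 − 9 × 2 = 17982 frames. 1424007 ÷ 17982 → 79 full blocks, remainder 3429.
Within the partial block the first minute is 1800 frames and each further minute 1798, so 1 further minute boundary passed. Total skipped labels = 18 × 79 + 2 × 1 = 1424.
Non-drop label index = 1424007 + 1424 = 1425431; at 30 labels/s that is 13:11:54:11, i.e. DF 13:11:54;11.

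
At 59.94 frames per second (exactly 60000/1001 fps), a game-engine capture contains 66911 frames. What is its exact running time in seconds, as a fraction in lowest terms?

Running time = 66911 ÷ (60000/1001) = 66911 × 1001/60000 = 66977911/60000 s.

66977911/60000 seconds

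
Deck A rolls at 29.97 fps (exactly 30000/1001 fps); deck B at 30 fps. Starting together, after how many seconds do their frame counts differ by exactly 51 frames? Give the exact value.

The gap grows by |30 − 30000/1001| = 30/1001 frames per second.
Time for a 51-frame gap: 51 ÷ (30/1001) = 1701.7 s.

1701.7 seconds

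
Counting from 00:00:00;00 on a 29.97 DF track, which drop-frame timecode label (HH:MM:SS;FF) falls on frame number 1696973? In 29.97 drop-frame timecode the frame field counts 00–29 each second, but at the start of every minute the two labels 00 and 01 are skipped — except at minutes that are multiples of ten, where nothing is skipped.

15:43:42;11

Ten DF minutes hold 17982 frames, so frame 1696973 lies in block 94 (frames 1690308–1708289) with 6665 frames into that block.
The block's first minute is 1800 frames and the rest 1798 each; 6665 frames reaches minute 3, so 94 × 18 + 3 × 2 = 1698 labels have been skipped so far.
Adding those back, label number 1696973 + 1698 = 1698671 at 30 labels/s is 56622 s + 11 f = 15 h 43 min 42 s frame 11, i.e. 15:43:42;11.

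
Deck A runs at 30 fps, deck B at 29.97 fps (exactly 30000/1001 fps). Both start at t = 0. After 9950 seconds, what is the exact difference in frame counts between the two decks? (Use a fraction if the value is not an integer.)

298500/1001 frames

A emits 30 × 9950 = 298500 frames; B emits 30000/1001 × 9950 = 298500000/1001.
Difference = 298500/1001 frames (≈ 298.2018); B is behind A.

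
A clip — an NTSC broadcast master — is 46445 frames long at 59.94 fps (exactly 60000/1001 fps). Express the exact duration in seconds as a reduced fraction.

Running time = 46445 ÷ (60000/1001) = 46445 × 1001/60000 = 9298289/12000 s.

9298289/12000 seconds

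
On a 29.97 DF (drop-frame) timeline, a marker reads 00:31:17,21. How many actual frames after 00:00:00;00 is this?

Complete 10-minute blocks: 3, each 17982 frames → 53946.
Remaining 1 whole minute in the current block: 1800 + 0 × 1798 = 1800 frames.
Within the current minute: 17 × 30 + 21 − 2 = 529 (labels ;00/;01 skipped at this minute). Total = 53946 + 1800 + 529 = 56275.

56275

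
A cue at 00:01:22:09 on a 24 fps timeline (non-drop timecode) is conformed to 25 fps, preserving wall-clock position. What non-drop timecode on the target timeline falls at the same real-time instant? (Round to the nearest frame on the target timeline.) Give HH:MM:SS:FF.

Source frame index: (0×3600 + 1×60 + 22) × 24 + 9 = 1977.
Real time: 1977 / (24) = 659/8 s.
Target frame: (659/8) × (25) = 16475/8 ≈ 2059.375 → 2059.
At 25 labels/s: frame 2059 → 00:01:22:09.

00:01:22:09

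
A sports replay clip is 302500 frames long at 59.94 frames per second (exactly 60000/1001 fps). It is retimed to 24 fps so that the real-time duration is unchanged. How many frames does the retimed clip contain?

Target frames = source frames × (target rate / source rate) = 302500 × (24)/(60000/1001) = 302500 × 1001/2500 = 121121.

121121 frames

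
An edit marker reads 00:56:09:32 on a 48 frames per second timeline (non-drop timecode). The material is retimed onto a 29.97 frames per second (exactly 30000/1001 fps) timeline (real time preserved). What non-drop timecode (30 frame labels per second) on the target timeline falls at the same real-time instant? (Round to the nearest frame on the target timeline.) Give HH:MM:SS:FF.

00:56:06:09

Source frame index: (0×3600 + 56×60 + 9) × 48 + 32 = 161744.
Real time: 161744 / (48) = 10109/3 s.
Target frame: (10109/3) × (30000/1001) = 9190000/91 ≈ 100989.011 → 100989.
At 30 labels/s: frame 100989 → 00:56:06:09.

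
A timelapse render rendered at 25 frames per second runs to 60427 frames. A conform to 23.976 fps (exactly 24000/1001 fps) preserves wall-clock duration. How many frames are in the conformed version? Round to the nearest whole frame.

Frames at target rate = 60427 × (24000/1001) / (25) = 58009920/1001 ≈ 57951.968.
Nearest whole frame: 57952.

57952 frames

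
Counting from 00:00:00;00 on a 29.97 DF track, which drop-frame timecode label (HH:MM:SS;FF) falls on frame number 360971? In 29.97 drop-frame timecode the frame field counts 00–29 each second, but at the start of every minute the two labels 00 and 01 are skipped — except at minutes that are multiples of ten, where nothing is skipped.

03:20:44;11

Each 10-minute DF block holds 10 × 60 × 30 − 9 × 2 = 17982 frames. 360971 ÷ 17982 → 20 full blocks, remainder 1331.
Within the partial block the first minute is 1800 frames and each further minute 1798, so 0 further minute boundaries passed. Total skipped labels = 18 × 20 + 2 × 0 = 360.
Non-drop label index = 360971 + 360 = 361331; at 30 labels/s that is 03:20:44:11, i.e. DF 03:20:44;11.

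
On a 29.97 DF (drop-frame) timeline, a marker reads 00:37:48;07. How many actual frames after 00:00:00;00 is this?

67979

Complete 10-minute blocks: 3, each 17982 frames → 53946.
Remaining 7 whole minutes in the current block: 1800 + 6 × 1798 = 12588 frames.
Within the current minute: 48 × 30 + 7 − 2 = 1445 (labels ;00/;01 skipped at this minute). Total = 53946 + 12588 + 1445 = 67979.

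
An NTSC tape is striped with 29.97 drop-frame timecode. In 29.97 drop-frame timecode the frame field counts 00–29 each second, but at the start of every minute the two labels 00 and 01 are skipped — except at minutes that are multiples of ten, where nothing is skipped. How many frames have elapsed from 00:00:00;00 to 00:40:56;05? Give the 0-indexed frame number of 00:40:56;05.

As if non-drop at 30 labels/s: (0 × 3600 + 40 × 60 + 56) × 30 + 5 = 73685.
Minute boundaries passed: 40; those not divisible by 10: 40 − 4 = 36; dropped labels = 2 × 36 = 72.
Actual frame index = 73685 − 72 = 73613.

73613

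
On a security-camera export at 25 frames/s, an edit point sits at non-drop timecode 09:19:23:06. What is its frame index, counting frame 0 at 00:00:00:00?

Total seconds to the label: (9 × 3600 + 19 × 60 + 23) = 33563.
Frame index = 33563 × 25 + 6 = 839081.

839081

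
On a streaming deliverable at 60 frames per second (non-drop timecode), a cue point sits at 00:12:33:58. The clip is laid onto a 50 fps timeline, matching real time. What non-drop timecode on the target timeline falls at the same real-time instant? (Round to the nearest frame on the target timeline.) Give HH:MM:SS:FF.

Source frame index: (0×3600 + 12×60 + 33) × 60 + 58 = 45238.
Real time: 45238 / (60) = 22619/30 s.
Target frame: (22619/30) × (50) = 113095/3 ≈ 37698.333 → 37698.
At 50 labels/s: frame 37698 → 00:12:33:48.

00:12:33:48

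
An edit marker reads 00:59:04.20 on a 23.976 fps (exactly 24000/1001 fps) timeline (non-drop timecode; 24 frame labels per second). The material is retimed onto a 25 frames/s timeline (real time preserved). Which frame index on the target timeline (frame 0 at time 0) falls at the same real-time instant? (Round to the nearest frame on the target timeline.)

frame 88709

Source frame index: (0×3600 + 59×60 + 4) × 24 + 20 = 85076.
Real time: 85076 / (24000/1001) = 21290269/6000 s.
Target frame: (21290269/6000) × (25) = 21290269/240 ≈ 88709.454 → 88709.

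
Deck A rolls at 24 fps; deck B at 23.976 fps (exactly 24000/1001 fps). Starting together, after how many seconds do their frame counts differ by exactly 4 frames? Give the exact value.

1001/6 seconds

The gap grows by |24000/1001 − 24| = 24/1001 frames per second.
Time for a 4-frame gap: 4 ÷ (24/1001) = 1001/6 s.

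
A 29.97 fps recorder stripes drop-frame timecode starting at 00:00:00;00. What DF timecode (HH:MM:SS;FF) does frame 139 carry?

Each 10-minute DF block holds 10 × 60 × 30 − 9 × 2 = 17982 frames. 139 ÷ 17982 → 0 full blocks, remainder 139.
Within the partial block the first minute is 1800 frames and each further minute 1798, so 0 further minute boundaries passed. Total skipped labels = 18 × 0 + 2 × 0 = 0.
Non-drop label index = 139 + 0 = 139; at 30 labels/s that is 00:00:04:19, i.e. DF 00:00:04;19.

00:00:04;19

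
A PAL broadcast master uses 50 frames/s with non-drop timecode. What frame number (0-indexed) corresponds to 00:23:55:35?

Total seconds to the label: (0 × 3600 + 23 × 60 + 55) = 1435.
Frame index = 1435 × 50 + 35 = 71785.

frame 71785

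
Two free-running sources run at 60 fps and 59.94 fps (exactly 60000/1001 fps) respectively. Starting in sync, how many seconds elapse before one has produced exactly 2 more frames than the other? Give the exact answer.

The gap grows by |60000/1001 − 60| = 60/1001 frames per second.
Time for a 2-frame gap: 2 ÷ (60/1001) = 1001/30 s.

1001/30 seconds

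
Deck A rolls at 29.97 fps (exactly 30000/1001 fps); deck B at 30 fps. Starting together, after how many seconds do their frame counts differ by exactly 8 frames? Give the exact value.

4004/15 seconds

The gap grows by |30 − 30000/1001| = 30/1001 frames per second.
Time for a 8-frame gap: 8 ÷ (30/1001) = 4004/15 s.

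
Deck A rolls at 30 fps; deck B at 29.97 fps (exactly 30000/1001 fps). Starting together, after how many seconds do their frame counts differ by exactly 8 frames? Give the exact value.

4004/15 seconds

The gap grows by |30000/1001 − 30| = 30/1001 frames per second.
Time for a 8-frame gap: 8 ÷ (30/1001) = 4004/15 s.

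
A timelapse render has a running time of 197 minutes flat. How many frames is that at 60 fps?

709200 frames

197 min = 11820 s.
Frames = 11820 × 60 = 709200.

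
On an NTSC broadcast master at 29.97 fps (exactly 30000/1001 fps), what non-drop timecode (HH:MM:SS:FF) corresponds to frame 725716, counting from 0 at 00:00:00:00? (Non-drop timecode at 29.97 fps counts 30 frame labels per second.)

06:43:10:16

725716 ÷ 30 = 24190 full seconds, remainder 16 frames.
24190 s = 6 h 43 min 10 s.
Timecode: 06:43:10:16.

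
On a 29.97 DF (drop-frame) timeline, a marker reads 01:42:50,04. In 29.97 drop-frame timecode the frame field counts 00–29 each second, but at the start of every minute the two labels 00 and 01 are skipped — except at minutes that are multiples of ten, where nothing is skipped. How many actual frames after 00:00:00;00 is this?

184920

Complete 10-minute blocks: 10, each 17982 frames → 179820.
Remaining 2 whole minutes in the current block: 1800 + 1 × 1798 = 3598 frames.
Within the current minute: 50 × 30 + 4 − 2 = 1502 (labels ;00/;01 skipped at this minute). Total = 179820 + 3598 + 1502 = 184920.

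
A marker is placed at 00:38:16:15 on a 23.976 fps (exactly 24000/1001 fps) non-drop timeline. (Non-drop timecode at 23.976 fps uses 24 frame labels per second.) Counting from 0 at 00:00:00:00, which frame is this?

55119

Total seconds to the label: (0 × 3600 + 38 × 60 + 16) = 2296.
Frame index = 2296 × 24 + 15 = 55119.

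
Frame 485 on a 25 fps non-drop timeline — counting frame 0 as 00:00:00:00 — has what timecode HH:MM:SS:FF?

00:00:19:10

485 ÷ 25 = 19 full seconds, remainder 10 frames.
19 s = 0 h 0 min 19 s.
Timecode: 00:00:19:10.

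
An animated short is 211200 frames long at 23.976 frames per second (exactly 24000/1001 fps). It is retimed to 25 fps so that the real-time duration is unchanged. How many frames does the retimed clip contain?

Target frames = source frames × (target rate / source rate) = 211200 × (25)/(24000/1001) = 211200 × 1001/960 = 220220.

220220 frames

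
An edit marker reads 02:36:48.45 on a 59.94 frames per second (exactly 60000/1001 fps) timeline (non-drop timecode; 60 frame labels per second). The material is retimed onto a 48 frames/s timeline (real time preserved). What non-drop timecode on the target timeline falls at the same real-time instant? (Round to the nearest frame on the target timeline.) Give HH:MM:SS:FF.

Source frame index: (2×3600 + 36×60 + 48) × 60 + 45 = 564525.
Real time: 564525 / (60000/1001) = 7534527/800 s.
Target frame: (7534527/800) × (48) = 22603581/50 ≈ 452071.620 → 452072.
At 48 labels/s: frame 452072 → 02:36:58:08.

02:36:58:08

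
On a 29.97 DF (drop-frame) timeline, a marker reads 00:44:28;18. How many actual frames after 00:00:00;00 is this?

79978

Complete 10-minute blocks: 4, each 17982 frames → 71928.
Remaining 4 whole minutes in the current block: 1800 + 3 × 1798 = 7194 frames.
Within the current minute: 28 × 30 + 18 − 2 = 856 (labels ;00/;01 skipped at this minute). Total = 71928 + 7194 + 856 = 79978.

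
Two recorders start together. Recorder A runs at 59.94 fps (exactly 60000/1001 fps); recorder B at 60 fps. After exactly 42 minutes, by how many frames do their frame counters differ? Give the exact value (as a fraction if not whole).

42 min = 2520 s.
A emits 60000/1001 × 2520 = 21600000/143 frames; B emits 60 × 2520 = 151200.
Difference = 21600/143 frames (≈ 151.0490); B is ahead of A.

21600/143 frames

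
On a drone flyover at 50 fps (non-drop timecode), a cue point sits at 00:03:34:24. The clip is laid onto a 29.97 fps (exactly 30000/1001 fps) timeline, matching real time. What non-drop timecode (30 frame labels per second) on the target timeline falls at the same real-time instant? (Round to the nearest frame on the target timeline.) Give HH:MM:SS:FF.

00:03:34:08

Source frame index: (0×3600 + 3×60 + 34) × 50 + 24 = 10724.
Real time: 10724 / (50) = 5362/25 s.
Target frame: (5362/25) × (30000/1001) = 919200/143 ≈ 6427.972 → 6428.
At 30 labels/s: frame 6428 → 00:03:34:08.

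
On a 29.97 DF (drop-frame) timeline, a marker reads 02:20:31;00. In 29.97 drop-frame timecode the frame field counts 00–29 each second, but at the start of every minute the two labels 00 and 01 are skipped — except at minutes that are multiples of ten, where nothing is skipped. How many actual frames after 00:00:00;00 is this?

252678

As if non-drop at 30 labels/s: (2 × 3600 + 20 × 60 + 31) × 30 + 0 = 252930.
Minute boundaries passed: 140; those not divisible by 10: 140 − 14 = 126; dropped labels = 2 × 126 = 252.
Actual frame index = 252930 − 252 = 252678.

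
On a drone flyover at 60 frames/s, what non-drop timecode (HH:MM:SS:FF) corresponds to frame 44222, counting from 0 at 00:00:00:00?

44222 ÷ 60 = 737 full seconds, remainder 2 frames.
737 s = 0 h 12 min 17 s.
Timecode: 00:12:17:02.

00:12:17:02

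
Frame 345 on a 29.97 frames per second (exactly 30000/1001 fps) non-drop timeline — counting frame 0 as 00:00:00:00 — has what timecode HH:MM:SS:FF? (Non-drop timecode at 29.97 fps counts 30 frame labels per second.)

00:00:11:15

345 ÷ 30 = 11 full seconds, remainder 15 frames.
11 s = 0 h 0 min 11 s.
Timecode: 00:00:11:15.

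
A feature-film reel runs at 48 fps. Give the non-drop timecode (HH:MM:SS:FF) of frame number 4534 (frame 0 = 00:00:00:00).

4534 ÷ 48 = 94 full seconds, remainder 22 frames.
94 s = 0 h 1 min 34 s.
Timecode: 00:01:34:22.

00:01:34:22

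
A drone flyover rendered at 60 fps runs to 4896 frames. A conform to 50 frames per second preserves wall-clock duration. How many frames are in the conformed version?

4080 frames

Target frames = source frames × (target rate / source rate) = 4896 × (50)/(60) = 4896 × 5/6 = 4080.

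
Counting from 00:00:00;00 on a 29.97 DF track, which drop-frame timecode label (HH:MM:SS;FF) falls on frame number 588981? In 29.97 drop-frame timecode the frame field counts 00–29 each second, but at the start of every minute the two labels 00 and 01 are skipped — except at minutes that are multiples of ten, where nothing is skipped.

Each 10-minute DF block holds 10 × 60 × 30 − 9 × 2 = 17982 frames. 588981 ÷ 17982 → 32 full blocks, remainder 13557.
Within the partial block the first minute is 1800 frames and each further minute 1798, so 7 further minute boundaries passed. Total skipped labels = 18 × 32 + 2 × 7 = 590.
Non-drop label index = 588981 + 590 = 589571; at 30 labels/s that is 05:27:32:11, i.e. DF 05:27:32;11.

05:27:32;11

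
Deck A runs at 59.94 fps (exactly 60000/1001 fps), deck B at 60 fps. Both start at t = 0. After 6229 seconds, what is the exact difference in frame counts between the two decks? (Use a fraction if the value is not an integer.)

A emits 60000/1001 × 6229 = 373740000/1001 frames; B emits 60 × 6229 = 373740.
Difference = 373740/1001 frames (≈ 373.3666); B is ahead of A.

373740/1001 frames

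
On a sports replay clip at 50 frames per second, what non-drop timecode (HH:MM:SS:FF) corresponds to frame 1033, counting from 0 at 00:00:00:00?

00:00:20:33

1033 ÷ 50 = 20 full seconds, remainder 33 frames.
20 s = 0 h 0 min 20 s.
Timecode: 00:00:20:33.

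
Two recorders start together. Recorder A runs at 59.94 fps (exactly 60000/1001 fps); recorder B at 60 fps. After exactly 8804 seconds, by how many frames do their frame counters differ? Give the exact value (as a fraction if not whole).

A emits 60000/1001 × 8804 = 528240000/1001 frames; B emits 60 × 8804 = 528240.
Difference = 528240/1001 frames (≈ 527.7123); B is ahead of A.

528240/1001 frames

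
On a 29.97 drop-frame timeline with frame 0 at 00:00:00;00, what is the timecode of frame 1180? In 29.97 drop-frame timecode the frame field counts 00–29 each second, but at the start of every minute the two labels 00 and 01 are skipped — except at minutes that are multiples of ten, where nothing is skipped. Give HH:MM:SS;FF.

Ten DF minutes hold 17982 frames, so frame 1180 lies in block 0 (frames 0–17981) with 1180 frames into that block.
The block's first minute is 1800 frames and the rest 1798 each; 1180 frames reaches minute 0, so 0 × 18 + 0 × 2 = 0 labels have been skipped so far.
Adding those back, label number 1180 + 0 = 1180 at 30 labels/s is 39 s + 10 f = 0 h 0 min 39 s frame 10, i.e. 00:00:39;10.

00:00:39;10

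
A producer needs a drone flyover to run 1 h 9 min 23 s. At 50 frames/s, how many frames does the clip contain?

1 h 9 min 23 s = 4163 s.
Frames = 4163 × 50 = 208150.

208150 frames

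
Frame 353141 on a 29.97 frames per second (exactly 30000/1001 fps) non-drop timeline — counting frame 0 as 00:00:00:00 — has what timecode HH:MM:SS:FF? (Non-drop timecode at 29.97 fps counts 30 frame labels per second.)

03:16:11:11

353141 ÷ 30 = 11771 full seconds, remainder 11 frames.
11771 s = 3 h 16 min 11 s.
Timecode: 03:16:11:11.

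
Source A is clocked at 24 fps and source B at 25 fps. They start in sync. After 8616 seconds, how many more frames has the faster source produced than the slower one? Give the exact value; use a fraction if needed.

A emits 24 × 8616 = 206784 frames; B emits 25 × 8616 = 215400.
Difference = 8616 frames; B is ahead of A.

8616 frames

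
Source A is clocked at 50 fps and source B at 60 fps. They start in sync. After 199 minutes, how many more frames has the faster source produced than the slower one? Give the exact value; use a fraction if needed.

119400 frames

199 min = 11940 s.
A emits 50 × 11940 = 597000 frames; B emits 60 × 11940 = 716400.
Difference = 119400 frames; B is ahead of A.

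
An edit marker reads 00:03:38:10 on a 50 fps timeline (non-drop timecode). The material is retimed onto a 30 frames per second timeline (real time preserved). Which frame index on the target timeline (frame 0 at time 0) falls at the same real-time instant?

Source frame index: (0×3600 + 3×60 + 38) × 50 + 10 = 10910.
Real time: 10910 / (50) = 1091/5 s.
Target frame: (1091/5) × (30) = 6546.

frame 6546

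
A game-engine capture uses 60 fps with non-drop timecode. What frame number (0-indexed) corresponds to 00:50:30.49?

Total seconds to the label: (0 × 3600 + 50 × 60 + 30) = 3030.
Frame index = 3030 × 60 + 49 = 181849.

frame 181849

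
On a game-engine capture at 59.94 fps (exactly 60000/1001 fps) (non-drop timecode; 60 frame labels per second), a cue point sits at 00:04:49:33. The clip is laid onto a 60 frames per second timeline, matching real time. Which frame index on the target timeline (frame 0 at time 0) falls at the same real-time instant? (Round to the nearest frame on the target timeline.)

Source frame index: (0×3600 + 4×60 + 49) × 60 + 33 = 17373.
Real time: 17373 / (60000/1001) = 5796791/20000 s.
Target frame: (5796791/20000) × (60) = 17390373/1000 ≈ 17390.373 → 17390.

frame 17390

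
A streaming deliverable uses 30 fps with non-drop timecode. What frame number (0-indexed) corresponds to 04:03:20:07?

Total seconds to the label: (4 × 3600 + 3 × 60 + 20) = 14600.
Frame index = 14600 × 30 + 7 = 438007.

438007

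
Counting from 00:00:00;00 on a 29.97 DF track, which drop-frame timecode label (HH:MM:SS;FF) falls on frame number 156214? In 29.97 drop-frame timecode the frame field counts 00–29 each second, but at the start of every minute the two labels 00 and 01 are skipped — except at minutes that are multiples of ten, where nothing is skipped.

01:26:52;10

Ten DF minutes hold 17982 frames, so frame 156214 lies in block 8 (frames 143856–161837) with 12358 frames into that block.
The block's first minute is 1800 frames and the rest 1798 each; 12358 frames reaches minute 6, so 8 × 18 + 6 × 2 = 156 labels have been skipped so far.
Adding those back, label number 156214 + 156 = 156370 at 30 labels/s is 5212 s + 10 f = 1 h 26 min 52 s frame 10, i.e. 01:26:52;10.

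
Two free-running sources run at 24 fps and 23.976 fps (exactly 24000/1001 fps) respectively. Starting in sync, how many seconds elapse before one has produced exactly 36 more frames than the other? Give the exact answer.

The gap grows by |24000/1001 − 24| = 24/1001 frames per second.
Time for a 36-frame gap: 36 ÷ (24/1001) = 1501.5 s.

1501.5 seconds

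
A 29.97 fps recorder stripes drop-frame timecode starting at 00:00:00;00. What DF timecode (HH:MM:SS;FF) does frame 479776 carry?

Ten DF minutes hold 17982 frames, so frame 479776 lies in block 26 (frames 467532–485513) with 12244 frames into that block.
The block's first minute is 1800 frames and the rest 1798 each; 12244 frames reaches minute 6, so 26 × 18 + 6 × 2 = 480 labels have been skipped so far.
Adding those back, label number 479776 + 480 = 480256 at 30 labels/s is 16008 s + 16 f = 4 h 26 min 48 s frame 16, i.e. 04:26:48;16.

04:26:48;16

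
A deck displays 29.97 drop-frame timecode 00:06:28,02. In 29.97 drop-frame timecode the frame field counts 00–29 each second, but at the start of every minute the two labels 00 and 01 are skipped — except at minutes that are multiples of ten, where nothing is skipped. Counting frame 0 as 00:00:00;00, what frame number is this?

11630

Complete 10-minute blocks: 0, each 17982 frames → 0.
Remaining 6 whole minutes in the current block: 1800 + 5 × 1798 = 10790 frames.
Within the current minute: 28 × 30 + 2 − 2 = 840 (labels ;00/;01 skipped at this minute). Total = 0 + 10790 + 840 = 11630.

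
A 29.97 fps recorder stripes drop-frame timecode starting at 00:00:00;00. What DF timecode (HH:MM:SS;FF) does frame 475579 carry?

Ten DF minutes hold 17982 frames, so frame 475579 lies in block 26 (frames 467532–485513) with 8047 frames into that block.
The block's first minute is 1800 frames and the rest 1798 each; 8047 frames reaches minute 4, so 26 × 18 + 4 × 2 = 476 labels have been skipped so far.
Adding those back, label number 475579 + 476 = 476055 at 30 labels/s is 15868 s + 15 f = 4 h 24 min 28 s frame 15, i.e. 04:24:28;15.

04:24:28;15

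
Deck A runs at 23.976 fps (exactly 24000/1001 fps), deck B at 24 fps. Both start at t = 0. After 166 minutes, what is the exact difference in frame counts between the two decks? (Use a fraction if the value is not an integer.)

239040/1001 frames

166 min = 9960 s.
A emits 24000/1001 × 9960 = 239040000/1001 frames; B emits 24 × 9960 = 239040.
Difference = 239040/1001 frames (≈ 238.8012); B is ahead of A.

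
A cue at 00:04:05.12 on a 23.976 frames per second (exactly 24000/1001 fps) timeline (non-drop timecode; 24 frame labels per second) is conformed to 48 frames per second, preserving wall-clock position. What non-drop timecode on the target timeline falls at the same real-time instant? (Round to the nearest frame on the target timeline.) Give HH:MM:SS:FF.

00:04:05:36

Source frame index: (0×3600 + 4×60 + 5) × 24 + 12 = 5892.
Real time: 5892 / (24000/1001) = 491491/2000 s.
Target frame: (491491/2000) × (48) = 1474473/125 ≈ 11795.784 → 11796.
At 48 labels/s: frame 11796 → 00:04:05:36.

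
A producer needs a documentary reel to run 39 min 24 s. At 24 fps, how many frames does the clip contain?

56736 frames

39 min 24 s = 2364 s.
Frames = 2364 × 24 = 56736.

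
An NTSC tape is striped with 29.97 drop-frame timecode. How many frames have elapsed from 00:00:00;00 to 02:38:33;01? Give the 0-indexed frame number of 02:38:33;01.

285105

Complete 10-minute blocks: 15, each 17982 frames → 269730.
Remaining 8 whole minutes in the current block: 1800 + 7 × 1798 = 14386 frames.
Within the current minute: 33 × 30 + 1 − 2 = 989 (labels ;00/;01 skipped at this minute). Total = 269730 + 14386 + 989 = 285105.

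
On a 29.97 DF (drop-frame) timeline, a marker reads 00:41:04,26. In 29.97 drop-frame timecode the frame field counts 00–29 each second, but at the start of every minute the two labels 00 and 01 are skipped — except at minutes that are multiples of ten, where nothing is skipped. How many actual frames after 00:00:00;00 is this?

73872

As if non-drop at 30 labels/s: (0 × 3600 + 41 × 60 + 4) × 30 + 26 = 73946.
Minute boundaries passed: 41; those not divisible by 10: 41 − 4 = 37; dropped labels = 2 × 37 = 74.
Actual frame index = 73946 − 74 = 73872.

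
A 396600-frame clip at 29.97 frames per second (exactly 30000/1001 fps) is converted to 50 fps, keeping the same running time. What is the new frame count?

Target frames = source frames × (target rate / source rate) = 396600 × (50)/(30000/1001) = 396600 × 1001/600 = 661661.

661661 frames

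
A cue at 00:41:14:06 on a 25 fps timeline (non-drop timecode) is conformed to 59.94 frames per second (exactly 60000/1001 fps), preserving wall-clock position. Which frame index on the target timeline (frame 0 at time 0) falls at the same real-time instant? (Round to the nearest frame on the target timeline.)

frame 148306

Source frame index: (0×3600 + 41×60 + 14) × 25 + 6 = 61856.
Real time: 61856 / (25) = 61856/25 s.
Target frame: (61856/25) × (60000/1001) = 148454400/1001 ≈ 148306.094 → 148306.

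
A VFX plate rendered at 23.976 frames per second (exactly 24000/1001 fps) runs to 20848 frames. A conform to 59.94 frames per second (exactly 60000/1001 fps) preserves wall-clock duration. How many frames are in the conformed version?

52120 frames

Target frames = source frames × (target rate / source rate) = 20848 × (60000/1001)/(24000/1001) = 20848 × 5/2 = 52120.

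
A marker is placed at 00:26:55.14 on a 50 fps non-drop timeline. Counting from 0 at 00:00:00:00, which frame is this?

80764

Total seconds to the label: (0 × 3600 + 26 × 60 + 55) = 1615.
Frame index = 1615 × 50 + 14 = 80764.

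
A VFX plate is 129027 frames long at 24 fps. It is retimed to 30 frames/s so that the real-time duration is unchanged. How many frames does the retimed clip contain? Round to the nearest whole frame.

161284 frames

Frames at target rate = 129027 × (30) / (24) = 645135/4 ≈ 161283.750.
Nearest whole frame: 161284.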